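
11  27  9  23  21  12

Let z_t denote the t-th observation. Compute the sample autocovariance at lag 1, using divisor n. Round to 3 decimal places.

Mean z̄ = (11 + 27 + 9 + 23 + 21 + 12)/6 = 17.1667
Deviations: -6.1667, 9.8333, -8.1667, 5.8333, 3.8333, -5.1667
Σ_{t=1}^{5}(z_t−z̄)(z_{t+1}−z̄) = -186.0278
γ_1 = -186.0278 / 6 = -31.005

-31.005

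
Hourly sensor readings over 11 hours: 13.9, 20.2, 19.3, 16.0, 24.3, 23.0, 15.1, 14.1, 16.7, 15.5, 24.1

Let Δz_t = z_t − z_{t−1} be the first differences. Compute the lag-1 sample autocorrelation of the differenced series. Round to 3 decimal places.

-0.136

First differences Δz: 6.3, -0.9, -3.3, 8.3, -1.3, -7.9, -1.0, 2.6, -1.2, 8.6
Mean of differences = 1.0200
Numerator Σ(Δz_t−Δz̄)(Δz_{t+1}−Δz̄) = -34.9964
Denominator Σ(Δz_t−Δz̄)² = 257.1360
r_1(Δz) = -34.9964 / 257.1360 = -0.136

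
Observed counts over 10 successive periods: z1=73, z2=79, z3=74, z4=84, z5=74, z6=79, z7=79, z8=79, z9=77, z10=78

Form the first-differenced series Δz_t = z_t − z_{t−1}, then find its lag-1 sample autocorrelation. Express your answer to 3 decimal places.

-0.802

First differences Δz: 6, -5, 10, -10, 5, 0, 0, -2, 1
Mean of differences = 0.5556
Numerator Σ(Δz_t−Δz̄)(Δz_{t+1}−Δz̄) = -231.1975
Denominator Σ(Δz_t−Δz̄)² = 288.2222
r_1(Δz) = -231.1975 / 288.2222 = -0.802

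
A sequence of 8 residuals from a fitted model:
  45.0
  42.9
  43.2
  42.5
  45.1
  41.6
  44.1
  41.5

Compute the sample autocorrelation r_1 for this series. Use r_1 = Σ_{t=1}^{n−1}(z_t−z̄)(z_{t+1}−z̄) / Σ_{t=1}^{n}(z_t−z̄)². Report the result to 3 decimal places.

Mean z̄ = (45.0 + 42.9 + 43.2 + 42.5 + 45.1 + 41.6 + 44.1 + 41.5)/8 = 43.2375
Deviations from mean: 1.7625, -0.3375, -0.0375, -0.7375, 1.8625, -1.6375, 0.8625, -1.7375
Numerator Σ_{t=1}^{7}(z_t−z̄)(z_{t+1}−z̄) = -7.8889
Denominator Σ(z_t−z̄)² = 13.6788
r_1 = -7.8889 / 13.6788 = -0.577

-0.577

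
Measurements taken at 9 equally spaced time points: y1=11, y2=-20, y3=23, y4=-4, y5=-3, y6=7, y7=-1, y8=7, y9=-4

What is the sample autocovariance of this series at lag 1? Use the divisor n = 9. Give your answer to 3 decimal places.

Mean ȳ = (11 − 20 + 23 − 4 − 3 + 7 − 1 + 7 − 4)/9 = 1.7778
Σ_{t=1}^{8}(y_t−ȳ)(y_{t+1}−ȳ) = -842.1605
γ_1 = -842.1605 / 9 = -93.573

-93.573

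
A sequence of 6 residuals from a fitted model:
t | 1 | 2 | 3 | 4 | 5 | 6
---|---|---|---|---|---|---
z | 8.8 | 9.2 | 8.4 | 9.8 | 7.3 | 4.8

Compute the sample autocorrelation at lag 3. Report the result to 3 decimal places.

Mean z̄ = (8.8 + 9.2 + 8.4 + 9.8 + 7.3 + 4.8)/6 = 8.0500
Deviations from mean: 0.7500, 1.1500, 0.3500, 1.7500, -0.7500, -3.2500
Σ(z_t−z̄)(z_{t+3}−z̄) = (1.3125) + (-0.8625) + (-1.1375) = -0.6875
Denominator Σ(z_t−z̄)² = 16.1950
r_3 = -0.6875 / 16.1950 = -0.042

-0.042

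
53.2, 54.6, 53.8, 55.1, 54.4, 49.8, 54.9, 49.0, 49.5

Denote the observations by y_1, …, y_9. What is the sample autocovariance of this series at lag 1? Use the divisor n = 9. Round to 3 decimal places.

0.239

Mean ȳ = (53.2 + 54.6 + 53.8 + 55.1 + 54.4 + 49.8 + 54.9 + 49.0 + 49.5)/9 = 52.7000
Σ_{t=1}^{8}(y_t−ȳ)(y_{t+1}−ȳ) = 2.1500
γ_1 = 2.1500 / 9 = 0.239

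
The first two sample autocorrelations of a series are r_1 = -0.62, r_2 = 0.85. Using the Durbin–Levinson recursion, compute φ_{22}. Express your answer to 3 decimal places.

0.756

φ_{22} = (r_2 − r_1²) / (1 − r_1²)
r_1² = (-0.62)² = 0.3844
Numerator = 0.85 − 0.3844 = 0.4656; denominator = 1 − 0.3844 = 0.6156
φ_{22} = 0.4656 / 0.6156 = 0.756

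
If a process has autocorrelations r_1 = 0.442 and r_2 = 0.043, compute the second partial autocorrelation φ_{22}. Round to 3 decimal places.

φ_{22} = (r_2 − r_1²) / (1 − r_1²)
r_1² = (0.442)² = 0.195364
Numerator = 0.043 − 0.1954 = -0.1524; denominator = 1 − 0.1954 = 0.8046
φ_{22} = -0.1524 / 0.8046 = -0.189

-0.189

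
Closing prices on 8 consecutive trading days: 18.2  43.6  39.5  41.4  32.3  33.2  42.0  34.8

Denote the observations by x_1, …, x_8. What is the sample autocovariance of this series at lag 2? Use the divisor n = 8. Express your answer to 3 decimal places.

Mean x̄ = (18.2 + 43.6 + 39.5 + 41.4 + 32.3 + 33.2 + 42.0 + 34.8)/8 = 35.6250
Deviations: -17.4250, 7.9750, 3.8750, 5.7750, -3.3250, -2.4250, 6.3750, -0.8250
Σ_{t=1}^{6}(x_t−x̄)(x_{t+2}−x̄) = -67.5513
γ_2 = -67.5513 / 8 = -8.444

-8.444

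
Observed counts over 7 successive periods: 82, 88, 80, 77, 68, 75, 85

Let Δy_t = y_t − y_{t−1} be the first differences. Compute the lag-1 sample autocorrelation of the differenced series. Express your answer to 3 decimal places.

First differences Δy: 6, -8, -3, -9, 7, 10
Mean of differences = 0.5000
Numerator Σ(Δy_t−Δȳ)(Δy_{t+1}−Δȳ) = 16.2500
Denominator Σ(Δy_t−Δȳ)² = 337.5000
r_1(Δy) = 16.2500 / 337.5000 = 0.048

0.048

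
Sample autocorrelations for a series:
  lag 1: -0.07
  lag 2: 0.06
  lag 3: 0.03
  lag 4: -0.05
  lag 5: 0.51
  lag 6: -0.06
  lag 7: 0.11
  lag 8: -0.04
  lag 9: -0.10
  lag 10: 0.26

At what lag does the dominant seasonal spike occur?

5

The largest autocorrelation is r_5 = 0.51, with a weaker echo at lag 10 (0.26); the remaining lags stay at or below 0.11.
The dominant spike at lag 5 indicates a seasonal period of 5.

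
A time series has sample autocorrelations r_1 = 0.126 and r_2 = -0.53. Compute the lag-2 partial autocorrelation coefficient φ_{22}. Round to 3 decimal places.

φ_{22} = (r_2 − r_1²) / (1 − r_1²)
r_1² = (0.126)² = 0.015876
Numerator = -0.53 − 0.0159 = -0.5459; denominator = 1 − 0.0159 = 0.9841
φ_{22} = -0.5459 / 0.9841 = -0.555

-0.555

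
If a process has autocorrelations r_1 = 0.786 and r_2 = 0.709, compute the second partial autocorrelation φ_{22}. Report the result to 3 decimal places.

φ_{22} = (r_2 − r_1²) / (1 − r_1²)
r_1² = (0.786)² = 0.617796
Numerator = 0.709 − 0.6178 = 0.0912; denominator = 1 − 0.6178 = 0.3822
φ_{22} = 0.0912 / 0.3822 = 0.239

0.239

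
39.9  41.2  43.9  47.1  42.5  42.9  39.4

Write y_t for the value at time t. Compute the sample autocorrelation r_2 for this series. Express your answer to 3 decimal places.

Mean ȳ = (39.9 + 41.2 + 43.9 + 47.1 + 42.5 + 42.9 + 39.4)/7 = 42.4143
Σ(y_t−ȳ)(y_{t+2}−ȳ) = (-3.7355) + (-5.6898) + (0.1273) + (2.2759) + (-0.2584) = -7.2804
Denominator Σ(y_t−ȳ)² = 41.2886
r_2 = -7.2804 / 41.2886 = -0.176

-0.176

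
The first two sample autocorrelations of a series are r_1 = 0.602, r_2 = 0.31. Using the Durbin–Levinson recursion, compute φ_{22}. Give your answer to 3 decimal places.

φ_{22} = (r_2 − r_1²) / (1 − r_1²)
r_1² = (0.602)² = 0.362404
Numerator = 0.31 − 0.3624 = -0.0524; denominator = 1 − 0.3624 = 0.6376
φ_{22} = -0.0524 / 0.6376 = -0.082

-0.082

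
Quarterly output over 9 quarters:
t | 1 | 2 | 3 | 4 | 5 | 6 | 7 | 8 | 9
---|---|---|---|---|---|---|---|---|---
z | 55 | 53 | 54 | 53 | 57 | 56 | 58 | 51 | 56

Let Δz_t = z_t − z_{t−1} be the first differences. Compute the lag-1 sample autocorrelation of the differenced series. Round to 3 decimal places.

First differences Δz: -2, 1, -1, 4, -1, 2, -7, 5
Mean of differences = 0.1250
Numerator Σ(Δz_t−Δz̄)(Δz_{t+1}−Δz̄) = -61.7656
Denominator Σ(Δz_t−Δz̄)² = 100.8750
r_1(Δz) = -61.7656 / 100.8750 = -0.612

-0.612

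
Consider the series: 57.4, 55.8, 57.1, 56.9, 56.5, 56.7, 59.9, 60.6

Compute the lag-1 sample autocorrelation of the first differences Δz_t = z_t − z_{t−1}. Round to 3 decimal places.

-0.112

First differences Δz: -1.6, 1.3, -0.2, -0.4, 0.2, 3.2, 0.7
Mean of differences = 0.4571
Numerator Σ(Δz_t−Δz̄)(Δz_{t+1}−Δz̄) = -1.5433
Denominator Σ(Δz_t−Δz̄)² = 13.7571
r_1(Δz) = -1.5433 / 13.7571 = -0.112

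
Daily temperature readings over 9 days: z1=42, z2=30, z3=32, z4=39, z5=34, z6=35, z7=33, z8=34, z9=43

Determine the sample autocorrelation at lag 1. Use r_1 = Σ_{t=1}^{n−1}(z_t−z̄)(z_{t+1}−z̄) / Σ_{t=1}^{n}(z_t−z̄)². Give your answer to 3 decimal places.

Mean z̄ = (42 + 30 + 32 + 39 + 34 + 35 + 33 + 34 + 43)/9 = 35.7778
Numerator Σ_{t=1}^{8}(z_t−z̄)(z_{t+1}−z̄) = -36.3827
Denominator Σ(z_t−z̄)² = 163.5556
r_1 = -36.3827 / 163.5556 = -0.222

-0.222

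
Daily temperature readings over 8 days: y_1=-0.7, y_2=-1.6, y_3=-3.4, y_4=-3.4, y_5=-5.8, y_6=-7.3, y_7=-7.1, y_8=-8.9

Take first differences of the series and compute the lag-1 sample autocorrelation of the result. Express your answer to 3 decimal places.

First differences Δy: -0.9, -1.8, 0.0, -2.4, -1.5, 0.2, -1.8
Mean of differences = -1.1714
Numerator Σ(Δy_t−Δȳ)(Δy_{t+1}−Δȳ) = -3.2551
Denominator Σ(Δy_t−Δȳ)² = 5.7343
r_1(Δy) = -3.2551 / 5.7343 = -0.568

-0.568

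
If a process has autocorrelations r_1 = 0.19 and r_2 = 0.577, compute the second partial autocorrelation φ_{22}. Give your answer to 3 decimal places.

φ_{22} = (r_2 − r_1²) / (1 − r_1²)
r_1² = (0.19)² = 0.0361
Numerator = 0.577 − 0.0361 = 0.5409; denominator = 1 − 0.0361 = 0.9639
φ_{22} = 0.5409 / 0.9639 = 0.561

0.561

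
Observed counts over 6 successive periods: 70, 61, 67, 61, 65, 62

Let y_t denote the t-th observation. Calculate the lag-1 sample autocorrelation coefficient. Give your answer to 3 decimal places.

-0.601

Mean ȳ = (70 + 61 + 67 + 61 + 65 + 62)/6 = 64.3333
Deviations from mean: 5.6667, -3.3333, 2.6667, -3.3333, 0.6667, -2.3333
Numerator Σ_{t=1}^{5}(y_t−ȳ)(y_{t+1}−ȳ) = -40.4444
Denominator Σ(y_t−ȳ)² = 67.3333
r_1 = -40.4444 / 67.3333 = -0.601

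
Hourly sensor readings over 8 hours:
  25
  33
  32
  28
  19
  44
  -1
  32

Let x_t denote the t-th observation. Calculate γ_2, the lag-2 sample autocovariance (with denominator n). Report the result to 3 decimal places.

36.125

Mean x̄ = (25 + 33 + 32 + 28 + 19 + 44 − 1 + 32)/8 = 26.5000
Deviations: -1.5000, 6.5000, 5.5000, 1.5000, -7.5000, 17.5000, -27.5000, 5.5000
Σ_{t=1}^{6}(x_t−x̄)(x_{t+2}−x̄) = 289.0000
γ_2 = 289.0000 / 8 = 36.125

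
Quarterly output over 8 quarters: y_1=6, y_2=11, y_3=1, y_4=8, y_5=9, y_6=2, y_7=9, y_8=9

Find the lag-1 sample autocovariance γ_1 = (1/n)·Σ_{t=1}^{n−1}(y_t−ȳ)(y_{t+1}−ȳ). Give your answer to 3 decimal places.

Mean ȳ = (6 + 11 + 1 + 8 + 9 + 2 + 9 + 9)/8 = 6.8750
Σ_{t=1}^{7}(y_t−ȳ)(y_{t+1}−ȳ) = -48.2656
γ_1 = -48.2656 / 8 = -6.033

-6.033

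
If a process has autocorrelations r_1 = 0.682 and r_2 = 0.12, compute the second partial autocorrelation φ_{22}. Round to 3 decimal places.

-0.645

φ_{22} = (r_2 − r_1²) / (1 − r_1²)
r_1² = (0.682)² = 0.465124
Numerator = 0.12 − 0.4651 = -0.3451; denominator = 1 − 0.4651 = 0.5349
φ_{22} = -0.3451 / 0.5349 = -0.645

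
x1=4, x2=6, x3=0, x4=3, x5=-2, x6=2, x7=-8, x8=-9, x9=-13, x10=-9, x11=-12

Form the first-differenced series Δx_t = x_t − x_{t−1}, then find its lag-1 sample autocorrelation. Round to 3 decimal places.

-0.705

First differences Δx: 2, -6, 3, -5, 4, -10, -1, -4, 4, -3
Mean of differences = -1.6000
Numerator Σ(Δx_t−Δx̄)(Δx_{t+1}−Δx̄) = -145.5600
Denominator Σ(Δx_t−Δx̄)² = 206.4000
r_1(Δx) = -145.5600 / 206.4000 = -0.705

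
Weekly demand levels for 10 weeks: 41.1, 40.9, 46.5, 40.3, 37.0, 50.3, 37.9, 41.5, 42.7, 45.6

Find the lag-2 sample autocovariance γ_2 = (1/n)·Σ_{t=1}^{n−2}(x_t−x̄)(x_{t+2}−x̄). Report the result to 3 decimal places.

-2.797

Mean x̄ = (41.1 + 40.9 + 46.5 + 40.3 + 37.0 + 50.3 + 37.9 + 41.5 + 42.7 + 45.6)/10 = 42.3800
Σ_{t=1}^{8}(x_t−x̄)(x_{t+2}−x̄) = -27.9688
γ_2 = -27.9688 / 10 = -2.797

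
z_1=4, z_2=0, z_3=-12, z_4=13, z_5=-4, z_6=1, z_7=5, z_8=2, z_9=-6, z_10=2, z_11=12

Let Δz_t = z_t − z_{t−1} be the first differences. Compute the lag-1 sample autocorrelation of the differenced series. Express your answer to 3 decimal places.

First differences Δz: -4, -12, 25, -17, 5, 4, -3, -8, 8, 10
Mean of differences = 0.8000
Numerator Σ(Δz_t−Δz̄)(Δz_{t+1}−Δz̄) = -716.2400
Denominator Σ(Δz_t−Δz̄)² = 1345.6000
r_1(Δz) = -716.2400 / 1345.6000 = -0.532

-0.532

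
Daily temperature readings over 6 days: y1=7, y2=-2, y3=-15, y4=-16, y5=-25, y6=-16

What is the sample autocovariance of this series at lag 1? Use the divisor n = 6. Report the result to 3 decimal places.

47.273

Mean ȳ = (7 − 2 − 15 − 16 − 25 − 16)/6 = -11.1667
Σ_{t=1}^{5}(y_t−ȳ)(y_{t+1}−ȳ) = 283.6389
γ_1 = 283.6389 / 6 = 47.273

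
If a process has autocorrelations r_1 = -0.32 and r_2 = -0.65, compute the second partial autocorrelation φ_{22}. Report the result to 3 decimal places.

-0.838

φ_{22} = (r_2 − r_1²) / (1 − r_1²)
r_1² = (-0.32)² = 0.1024
Numerator = -0.65 − 0.1024 = -0.7524; denominator = 1 − 0.1024 = 0.8976
φ_{22} = -0.7524 / 0.8976 = -0.838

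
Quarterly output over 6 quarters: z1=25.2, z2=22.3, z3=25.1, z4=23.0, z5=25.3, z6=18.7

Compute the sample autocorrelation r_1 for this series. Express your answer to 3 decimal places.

Mean z̄ = (25.2 + 22.3 + 25.1 + 23.0 + 25.3 + 18.7)/6 = 23.2667
Deviations from mean: 1.9333, -0.9667, 1.8333, -0.2667, 2.0333, -4.5667
Σ(z_t−z̄)(z_{t+1}−z̄) = (-1.8689) + (-1.7722) + (-0.4889) + (-0.5422) + (-9.2856) = -13.9578
Denominator Σ(z_t−z̄)² = 33.0933
r_1 = -13.9578 / 33.0933 = -0.422

-0.422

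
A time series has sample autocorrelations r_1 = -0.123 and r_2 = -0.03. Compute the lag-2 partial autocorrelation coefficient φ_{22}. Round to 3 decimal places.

-0.046

φ_{22} = (r_2 − r_1²) / (1 − r_1²)
r_1² = (-0.123)² = 0.015129
Numerator = -0.03 − 0.0151 = -0.0451; denominator = 1 − 0.0151 = 0.9849
φ_{22} = -0.0451 / 0.9849 = -0.046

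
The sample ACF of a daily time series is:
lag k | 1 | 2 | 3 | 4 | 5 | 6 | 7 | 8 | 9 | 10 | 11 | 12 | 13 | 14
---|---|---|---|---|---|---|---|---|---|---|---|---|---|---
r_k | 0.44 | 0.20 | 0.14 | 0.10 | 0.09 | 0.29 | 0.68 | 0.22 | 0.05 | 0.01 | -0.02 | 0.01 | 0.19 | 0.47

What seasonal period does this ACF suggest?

7

The largest autocorrelation is r_7 = 0.68, with a weaker echo at lag 14 (0.47); the remaining lags stay at or below 0.44. The elevated value at lag 1 (0.44), dropping to 0.20 at lag 2, reflects decaying short-term dependence rather than seasonality.
The dominant spike at lag 7 indicates a seasonal period of 7.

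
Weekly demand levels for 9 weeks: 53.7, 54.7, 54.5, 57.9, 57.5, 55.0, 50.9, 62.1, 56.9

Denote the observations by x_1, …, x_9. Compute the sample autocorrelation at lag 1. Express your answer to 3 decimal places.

-0.213

Mean x̄ = (53.7 + 54.7 + 54.5 + 57.9 + 57.5 + 55.0 + 50.9 + 62.1 + 56.9)/9 = 55.9111
Numerator Σ_{t=1}^{8}(x_t−x̄)(x_{t+1}−x̄) = -17.0346
Denominator Σ(x_t−x̄)² = 80.0489
r_1 = -17.0346 / 80.0489 = -0.213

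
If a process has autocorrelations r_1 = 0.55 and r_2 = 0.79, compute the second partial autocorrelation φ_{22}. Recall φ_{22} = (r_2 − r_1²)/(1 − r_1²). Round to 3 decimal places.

0.699

φ_{22} = (r_2 − r_1²) / (1 − r_1²)
r_1² = (0.55)² = 0.3025
Numerator = 0.79 − 0.3025 = 0.4875; denominator = 1 − 0.3025 = 0.6975
φ_{22} = 0.4875 / 0.6975 = 0.699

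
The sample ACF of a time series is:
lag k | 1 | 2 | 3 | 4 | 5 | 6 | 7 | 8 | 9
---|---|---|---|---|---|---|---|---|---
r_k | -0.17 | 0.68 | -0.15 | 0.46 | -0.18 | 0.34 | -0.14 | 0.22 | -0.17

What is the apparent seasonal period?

The largest autocorrelation is r_2 = 0.68, with weaker echoes at lags 4 (0.46), 6 (0.34) and 8 (0.22); the remaining lags stay at or below -0.14.
The dominant spike at lag 2 indicates a seasonal period of 2.

2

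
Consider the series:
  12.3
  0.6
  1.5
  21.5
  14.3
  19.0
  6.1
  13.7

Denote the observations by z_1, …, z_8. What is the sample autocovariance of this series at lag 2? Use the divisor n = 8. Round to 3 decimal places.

-8.130

Mean z̄ = (12.3 + 0.6 + 1.5 + 21.5 + 14.3 + 19.0 + 6.1 + 13.7)/8 = 11.1250
Σ_{t=1}^{6}(z_t−z̄)(z_{t+2}−z̄) = -65.0388
γ_2 = -65.0388 / 8 = -8.130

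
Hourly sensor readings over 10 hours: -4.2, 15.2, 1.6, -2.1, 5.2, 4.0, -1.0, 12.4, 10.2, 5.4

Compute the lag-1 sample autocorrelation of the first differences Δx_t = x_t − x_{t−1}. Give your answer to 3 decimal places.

-0.381

First differences Δx: 19.4, -13.6, -3.7, 7.3, -1.2, -5.0, 13.4, -2.2, -4.8
Mean of differences = 1.0667
Numerator Σ(Δx_t−Δx̄)(Δx_{t+1}−Δx̄) = -325.0144
Denominator Σ(Δx_t−Δx̄)² = 851.9400
r_1(Δx) = -325.0144 / 851.9400 = -0.381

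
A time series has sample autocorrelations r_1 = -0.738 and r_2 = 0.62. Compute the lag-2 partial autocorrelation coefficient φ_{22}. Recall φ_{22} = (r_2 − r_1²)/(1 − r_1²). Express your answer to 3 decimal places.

φ_{22} = (r_2 − r_1²) / (1 − r_1²)
r_1² = (-0.738)² = 0.544644
Numerator = 0.62 − 0.5446 = 0.0754; denominator = 1 − 0.5446 = 0.4554
φ_{22} = 0.0754 / 0.4554 = 0.165

0.165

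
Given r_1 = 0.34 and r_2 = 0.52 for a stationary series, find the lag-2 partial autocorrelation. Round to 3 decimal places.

0.457

φ_{22} = (r_2 − r_1²) / (1 − r_1²)
r_1² = (0.34)² = 0.1156
Numerator = 0.52 − 0.1156 = 0.4044; denominator = 1 − 0.1156 = 0.8844
φ_{22} = 0.4044 / 0.8844 = 0.457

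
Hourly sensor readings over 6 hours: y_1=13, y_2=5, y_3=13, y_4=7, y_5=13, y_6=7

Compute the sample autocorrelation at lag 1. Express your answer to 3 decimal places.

-0.833

Mean ȳ = (13 + 5 + 13 + 7 + 13 + 7)/6 = 9.6667
Σ(y_t−ȳ)(y_{t+1}−ȳ) = (-15.5556) + (-15.5556) + (-8.8889) + (-8.8889) + (-8.8889) = -57.7778
Denominator Σ(y_t−ȳ)² = 69.3333
r_1 = -57.7778 / 69.3333 = -0.833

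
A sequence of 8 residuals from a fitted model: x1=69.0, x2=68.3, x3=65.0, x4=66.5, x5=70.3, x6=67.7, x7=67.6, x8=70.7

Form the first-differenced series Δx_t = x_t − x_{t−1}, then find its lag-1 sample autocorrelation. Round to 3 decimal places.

First differences Δx: -0.7, -3.3, 1.5, 3.8, -2.6, -0.1, 3.1
Mean of differences = 0.2429
Numerator Σ(Δx_t−Δx̄)(Δx_{t+1}−Δx̄) = -6.7590
Denominator Σ(Δx_t−Δx̄)² = 44.0371
r_1(Δx) = -6.7590 / 44.0371 = -0.153

-0.153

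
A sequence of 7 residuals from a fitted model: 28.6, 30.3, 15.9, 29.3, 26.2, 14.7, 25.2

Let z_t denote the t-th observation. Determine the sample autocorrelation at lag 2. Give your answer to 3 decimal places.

-0.277

Mean z̄ = (28.6 + 30.3 + 15.9 + 29.3 + 26.2 + 14.7 + 25.2)/7 = 24.3143
Numerator Σ_{t=1}^{5}(z_t−z̄)(z_{t+2}−z̄) = -68.3490
Denominator Σ(z_t−z̄)² = 246.6286
r_2 = -68.3490 / 246.6286 = -0.277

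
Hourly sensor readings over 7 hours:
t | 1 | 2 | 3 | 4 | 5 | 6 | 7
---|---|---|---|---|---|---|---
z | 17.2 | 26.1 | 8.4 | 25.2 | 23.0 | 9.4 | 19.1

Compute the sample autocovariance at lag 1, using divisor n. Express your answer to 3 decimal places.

Mean z̄ = (17.2 + 26.1 + 8.4 + 25.2 + 23.0 + 9.4 + 19.1)/7 = 18.3429
Σ_{t=1}^{6}(z_t−z̄)(z_{t+1}−z̄) = -170.6576
γ_1 = -170.6576 / 7 = -24.380

-24.380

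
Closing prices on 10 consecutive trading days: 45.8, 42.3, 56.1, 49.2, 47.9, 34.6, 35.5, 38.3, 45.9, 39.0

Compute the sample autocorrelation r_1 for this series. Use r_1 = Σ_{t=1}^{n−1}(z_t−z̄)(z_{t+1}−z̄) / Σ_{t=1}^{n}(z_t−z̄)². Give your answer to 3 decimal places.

0.313

Mean z̄ = (45.8 + 42.3 + 56.1 + 49.2 + 47.9 + 34.6 + 35.5 + 38.3 + 45.9 + 39.0)/10 = 43.4600
Numerator Σ_{t=1}^{9}(z_t−z̄)(z_{t+1}−z̄) = 129.4504
Denominator Σ(z_t−z̄)² = 413.5840
r_1 = 129.4504 / 413.5840 = 0.313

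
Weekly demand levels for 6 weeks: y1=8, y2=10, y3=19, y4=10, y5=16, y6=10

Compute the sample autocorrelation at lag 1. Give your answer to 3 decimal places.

Mean ȳ = (8 + 10 + 19 + 10 + 16 + 10)/6 = 12.1667
Σ(y_t−ȳ)(y_{t+1}−ȳ) = (9.0278) + (-14.8056) + (-14.8056) + (-8.3056) + (-8.3056) = -37.1944
Denominator Σ(y_t−ȳ)² = 92.8333
r_1 = -37.1944 / 92.8333 = -0.401

-0.401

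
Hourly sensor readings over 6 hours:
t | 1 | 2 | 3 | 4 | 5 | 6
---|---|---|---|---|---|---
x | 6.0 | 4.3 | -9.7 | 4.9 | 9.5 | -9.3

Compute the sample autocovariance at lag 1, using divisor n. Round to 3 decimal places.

-19.115

Mean x̄ = (6.0 + 4.3 − 9.7 + 4.9 + 9.5 − 9.3)/6 = 0.9500
Deviations: 5.0500, 3.3500, -10.6500, 3.9500, 8.5500, -10.2500
Σ_{t=1}^{5}(x_t−x̄)(x_{t+1}−x̄) = -114.6925
γ_1 = -114.6925 / 6 = -19.115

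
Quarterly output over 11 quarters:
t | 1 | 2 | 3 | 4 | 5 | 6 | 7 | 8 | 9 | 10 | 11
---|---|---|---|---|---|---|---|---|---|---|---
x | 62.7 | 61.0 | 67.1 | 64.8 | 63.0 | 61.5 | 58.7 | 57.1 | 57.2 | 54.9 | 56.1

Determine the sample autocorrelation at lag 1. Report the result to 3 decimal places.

Mean x̄ = (62.7 + 61.0 + 67.1 + 64.8 + 63.0 + 61.5 + 58.7 + 57.1 + 57.2 + 54.9 + 56.1)/11 = 60.3727
Numerator Σ_{t=1}^{10}(x_t−x̄)(x_{t+1}−x̄) = 104.7756
Denominator Σ(x_t−x̄)² = 150.6218
r_1 = 104.7756 / 150.6218 = 0.696

0.696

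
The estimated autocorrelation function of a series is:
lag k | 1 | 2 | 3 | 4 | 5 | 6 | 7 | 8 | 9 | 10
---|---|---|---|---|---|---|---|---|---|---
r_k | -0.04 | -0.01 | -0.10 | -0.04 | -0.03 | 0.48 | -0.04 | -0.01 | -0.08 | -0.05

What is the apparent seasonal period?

The largest autocorrelation is r_6 = 0.48; the remaining lags stay at or below -0.01.
The dominant spike at lag 6 indicates a seasonal period of 6.

6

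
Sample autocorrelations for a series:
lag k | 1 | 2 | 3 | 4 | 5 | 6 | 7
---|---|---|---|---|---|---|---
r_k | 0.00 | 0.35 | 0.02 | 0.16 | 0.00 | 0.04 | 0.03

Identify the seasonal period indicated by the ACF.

2

The largest autocorrelation is r_2 = 0.35, with a weaker echo at lag 4 (0.16); the remaining lags stay at or below 0.04.
The dominant spike at lag 2 indicates a seasonal period of 2.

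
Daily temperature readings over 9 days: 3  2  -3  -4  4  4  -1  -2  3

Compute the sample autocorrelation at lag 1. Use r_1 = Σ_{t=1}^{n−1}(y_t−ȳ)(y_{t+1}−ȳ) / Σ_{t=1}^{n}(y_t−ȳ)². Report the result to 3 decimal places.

0.044

Mean ȳ = (3 + 2 − 3 − 4 + 4 + 4 − 1 − 2 + 3)/9 = 0.6667
Numerator Σ_{t=1}^{8}(y_t−ȳ)(y_{t+1}−ȳ) = 3.5556
Denominator Σ(y_t−ȳ)² = 80.0000
r_1 = 3.5556 / 80.0000 = 0.044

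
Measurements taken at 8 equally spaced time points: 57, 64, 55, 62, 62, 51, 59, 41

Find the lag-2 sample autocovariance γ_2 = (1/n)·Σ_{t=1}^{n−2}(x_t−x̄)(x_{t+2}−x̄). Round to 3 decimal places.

Mean x̄ = (57 + 64 + 55 + 62 + 62 + 51 + 59 + 41)/8 = 56.3750
Deviations: 0.6250, 7.6250, -1.3750, 5.6250, 5.6250, -5.3750, 2.6250, -15.3750
Σ_{t=1}^{6}(x_t−x̄)(x_{t+2}−x̄) = 101.4688
γ_2 = 101.4688 / 8 = 12.684

12.684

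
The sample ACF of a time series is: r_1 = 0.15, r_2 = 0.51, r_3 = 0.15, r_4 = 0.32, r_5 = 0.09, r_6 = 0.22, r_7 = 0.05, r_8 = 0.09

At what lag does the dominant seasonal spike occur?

2

The largest autocorrelation is r_2 = 0.51, with weaker echoes at lags 4 (0.32) and 6 (0.22); the remaining lags stay at or below 0.15.
The dominant spike at lag 2 indicates a seasonal period of 2.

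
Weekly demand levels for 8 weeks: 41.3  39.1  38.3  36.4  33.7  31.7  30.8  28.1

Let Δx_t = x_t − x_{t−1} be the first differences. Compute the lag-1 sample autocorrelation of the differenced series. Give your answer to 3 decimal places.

-0.325

First differences Δx: -2.2, -0.8, -1.9, -2.7, -2.0, -0.9, -2.7
Mean of differences = -1.8857
Numerator Σ(Δx_t−Δx̄)(Δx_{t+1}−Δx̄) = -1.1673
Denominator Σ(Δx_t−Δx̄)² = 3.5886
r_1(Δx) = -1.1673 / 3.5886 = -0.325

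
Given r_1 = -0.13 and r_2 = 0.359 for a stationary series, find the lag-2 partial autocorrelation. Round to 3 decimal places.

0.348

φ_{22} = (r_2 − r_1²) / (1 − r_1²)
r_1² = (-0.13)² = 0.0169
Numerator = 0.359 − 0.0169 = 0.3421; denominator = 1 − 0.0169 = 0.9831
φ_{22} = 0.3421 / 0.9831 = 0.348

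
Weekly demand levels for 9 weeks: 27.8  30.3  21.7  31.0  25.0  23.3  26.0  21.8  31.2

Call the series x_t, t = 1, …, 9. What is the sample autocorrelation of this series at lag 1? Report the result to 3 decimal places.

Mean x̄ = (27.8 + 30.3 + 21.7 + 31.0 + 25.0 + 23.3 + 26.0 + 21.8 + 31.2)/9 = 26.4556
Numerator Σ_{t=1}^{8}(x_t−x̄)(x_{t+1}−x̄) = -55.2764
Denominator Σ(x_t−x̄)² = 116.3222
r_1 = -55.2764 / 116.3222 = -0.475

-0.475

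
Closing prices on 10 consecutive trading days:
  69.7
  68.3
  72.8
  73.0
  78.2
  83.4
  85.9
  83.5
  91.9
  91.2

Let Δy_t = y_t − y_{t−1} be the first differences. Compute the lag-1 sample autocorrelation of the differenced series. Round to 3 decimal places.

-0.541

First differences Δy: -1.4, 4.5, 0.2, 5.2, 5.2, 2.5, -2.4, 8.4, -0.7
Mean of differences = 2.3889
Numerator Σ(Δy_t−Δȳ)(Δy_{t+1}−Δȳ) = -58.4446
Denominator Σ(Δy_t−Δȳ)² = 108.0289
r_1(Δy) = -58.4446 / 108.0289 = -0.541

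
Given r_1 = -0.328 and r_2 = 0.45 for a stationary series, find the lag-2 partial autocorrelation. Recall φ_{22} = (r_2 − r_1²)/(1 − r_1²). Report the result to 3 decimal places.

φ_{22} = (r_2 − r_1²) / (1 − r_1²)
r_1² = (-0.328)² = 0.107584
Numerator = 0.45 − 0.1076 = 0.3424; denominator = 1 − 0.1076 = 0.8924
φ_{22} = 0.3424 / 0.8924 = 0.384

0.384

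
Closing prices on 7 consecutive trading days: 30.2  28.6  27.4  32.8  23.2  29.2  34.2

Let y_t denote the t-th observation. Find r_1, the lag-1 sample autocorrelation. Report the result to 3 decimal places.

Mean ȳ = (30.2 + 28.6 + 27.4 + 32.8 + 23.2 + 29.2 + 34.2)/7 = 29.3714
Σ(y_t−ȳ)(y_{t+1}−ȳ) = (-0.6392) + (1.5208) + (-6.7592) + (-21.1592) + (1.0580) + (-0.8278) = -26.8065
Denominator Σ(y_t−ȳ)² = 78.3543
r_1 = -26.8065 / 78.3543 = -0.342

-0.342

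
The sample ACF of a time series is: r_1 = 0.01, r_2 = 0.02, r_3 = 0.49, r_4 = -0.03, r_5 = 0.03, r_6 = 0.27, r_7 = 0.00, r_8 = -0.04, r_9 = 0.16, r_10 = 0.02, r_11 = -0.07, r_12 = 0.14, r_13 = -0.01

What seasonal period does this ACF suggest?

3

The largest autocorrelation is r_3 = 0.49, with weaker echoes at lags 6 (0.27) and 9 (0.16); the remaining lags stay at or below 0.14.
The dominant spike at lag 3 indicates a seasonal period of 3.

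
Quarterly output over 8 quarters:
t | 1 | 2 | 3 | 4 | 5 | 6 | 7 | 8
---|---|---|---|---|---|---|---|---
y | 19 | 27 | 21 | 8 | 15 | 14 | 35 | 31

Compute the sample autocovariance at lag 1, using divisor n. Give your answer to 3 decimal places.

18.930

Mean ȳ = (19 + 27 + 21 + 8 + 15 + 14 + 35 + 31)/8 = 21.2500
Deviations: -2.2500, 5.7500, -0.2500, -13.2500, -6.2500, -7.2500, 13.7500, 9.7500
Σ_{t=1}^{7}(y_t−ȳ)(y_{t+1}−ȳ) = 151.4375
γ_1 = 151.4375 / 8 = 18.930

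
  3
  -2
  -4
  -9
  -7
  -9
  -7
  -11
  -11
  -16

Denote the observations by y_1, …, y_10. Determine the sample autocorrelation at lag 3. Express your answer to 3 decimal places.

-0.077

Mean ȳ = (3 − 2 − 4 − 9 − 7 − 9 − 7 − 11 − 11 − 16)/10 = -7.3000
Numerator Σ_{t=1}^{7}(y_t−ȳ)(y_{t+3}−ȳ) = -19.4700
Denominator Σ(y_t−ȳ)² = 254.1000
r_3 = -19.4700 / 254.1000 = -0.077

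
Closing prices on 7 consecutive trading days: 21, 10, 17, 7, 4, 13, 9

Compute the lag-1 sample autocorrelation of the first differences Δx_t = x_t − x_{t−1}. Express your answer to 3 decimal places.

-0.506

First differences Δx: -11, 7, -10, -3, 9, -4
Mean of differences = -2.0000
Numerator Σ(Δx_t−Δx̄)(Δx_{t+1}−Δx̄) = -178.0000
Denominator Σ(Δx_t−Δx̄)² = 352.0000
r_1(Δx) = -178.0000 / 352.0000 = -0.506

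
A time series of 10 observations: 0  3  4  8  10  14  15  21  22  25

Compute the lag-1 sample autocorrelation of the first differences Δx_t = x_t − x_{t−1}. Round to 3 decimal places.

First differences Δx: 3, 1, 4, 2, 4, 1, 6, 1, 3
Mean of differences = 2.7778
Numerator Σ(Δx_t−Δx̄)(Δx_{t+1}−Δx̄) = -18.4938
Denominator Σ(Δx_t−Δx̄)² = 23.5556
r_1(Δx) = -18.4938 / 23.5556 = -0.785

-0.785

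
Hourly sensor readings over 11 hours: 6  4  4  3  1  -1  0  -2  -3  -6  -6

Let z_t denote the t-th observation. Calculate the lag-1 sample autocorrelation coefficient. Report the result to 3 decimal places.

0.695

Mean z̄ = (6 + 4 + 4 + 3 + 1 − 1 + 0 − 2 − 3 − 6 − 6)/11 = 0.0000
Numerator Σ_{t=1}^{10}(z_t−z̄)(z_{t+1}−z̄) = 114.0000
Denominator Σ(z_t−z̄)² = 164.0000
r_1 = 114.0000 / 164.0000 = 0.695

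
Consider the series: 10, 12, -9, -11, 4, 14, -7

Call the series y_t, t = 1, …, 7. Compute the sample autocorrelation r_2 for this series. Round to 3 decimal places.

-0.611

Mean ȳ = (10 + 12 − 9 − 11 + 4 + 14 − 7)/7 = 1.8571
Deviations from mean: 8.1429, 10.1429, -10.8571, -12.8571, 2.1429, 12.1429, -8.8571
Σ(y_t−ȳ)(y_{t+2}−ȳ) = (-88.4082) + (-130.4082) + (-23.2653) + (-156.1224) + (-18.9796) = -417.1837
Denominator Σ(y_t−ȳ)² = 682.8571
r_2 = -417.1837 / 682.8571 = -0.611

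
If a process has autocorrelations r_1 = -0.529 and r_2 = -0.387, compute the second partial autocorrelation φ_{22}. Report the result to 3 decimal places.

-0.926

φ_{22} = (r_2 − r_1²) / (1 − r_1²)
r_1² = (-0.529)² = 0.279841
Numerator = -0.387 − 0.2798 = -0.6668; denominator = 1 − 0.2798 = 0.7202
φ_{22} = -0.6668 / 0.7202 = -0.926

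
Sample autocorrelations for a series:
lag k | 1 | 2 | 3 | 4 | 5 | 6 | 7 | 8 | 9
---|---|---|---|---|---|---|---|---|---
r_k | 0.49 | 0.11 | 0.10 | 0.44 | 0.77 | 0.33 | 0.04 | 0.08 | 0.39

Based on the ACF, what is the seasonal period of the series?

5

The largest autocorrelation is r_5 = 0.77; the remaining lags stay at or below 0.49. The elevated value at lag 1 (0.49), dropping to 0.11 at lag 2, reflects decaying short-term dependence rather than seasonality.
The dominant spike at lag 5 indicates a seasonal period of 5.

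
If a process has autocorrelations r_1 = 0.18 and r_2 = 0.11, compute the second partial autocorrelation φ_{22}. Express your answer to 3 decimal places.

φ_{22} = (r_2 − r_1²) / (1 − r_1²)
r_1² = (0.18)² = 0.0324
Numerator = 0.11 − 0.0324 = 0.0776; denominator = 1 − 0.0324 = 0.9676
φ_{22} = 0.0776 / 0.9676 = 0.080

0.080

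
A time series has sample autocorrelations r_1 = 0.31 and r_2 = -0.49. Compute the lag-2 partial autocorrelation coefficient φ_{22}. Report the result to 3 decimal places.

φ_{22} = (r_2 − r_1²) / (1 − r_1²)
r_1² = (0.31)² = 0.0961
Numerator = -0.49 − 0.0961 = -0.5861; denominator = 1 − 0.0961 = 0.9039
φ_{22} = -0.5861 / 0.9039 = -0.648

-0.648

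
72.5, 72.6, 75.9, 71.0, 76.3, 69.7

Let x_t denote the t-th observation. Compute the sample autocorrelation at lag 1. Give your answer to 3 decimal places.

Mean x̄ = (72.5 + 72.6 + 75.9 + 71.0 + 76.3 + 69.7)/6 = 73.0000
Deviations from mean: -0.5000, -0.4000, 2.9000, -2.0000, 3.3000, -3.3000
Σ(x_t−x̄)(x_{t+1}−x̄) = (0.2000) + (-1.1600) + (-5.8000) + (-6.6000) + (-10.8900) = -24.2500
Denominator Σ(x_t−x̄)² = 34.6000
r_1 = -24.2500 / 34.6000 = -0.701

-0.701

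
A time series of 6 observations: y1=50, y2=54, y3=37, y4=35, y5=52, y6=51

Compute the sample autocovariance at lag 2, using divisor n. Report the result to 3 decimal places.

-37.250

Mean ȳ = (50 + 54 + 37 + 35 + 52 + 51)/6 = 46.5000
Σ_{t=1}^{4}(y_t−ȳ)(y_{t+2}−ȳ) = -223.5000
γ_2 = -223.5000 / 6 = -37.250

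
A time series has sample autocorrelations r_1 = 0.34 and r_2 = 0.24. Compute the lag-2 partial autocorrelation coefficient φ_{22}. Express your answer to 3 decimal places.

0.141

φ_{22} = (r_2 − r_1²) / (1 − r_1²)
r_1² = (0.34)² = 0.1156
Numerator = 0.24 − 0.1156 = 0.1244; denominator = 1 − 0.1156 = 0.8844
φ_{22} = 0.1244 / 0.8844 = 0.141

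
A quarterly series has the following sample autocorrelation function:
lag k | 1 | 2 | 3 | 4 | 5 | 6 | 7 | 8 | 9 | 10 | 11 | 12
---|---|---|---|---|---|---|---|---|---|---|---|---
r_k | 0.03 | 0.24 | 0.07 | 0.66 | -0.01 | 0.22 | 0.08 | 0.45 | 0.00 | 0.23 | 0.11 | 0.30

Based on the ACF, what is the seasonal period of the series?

4

The largest autocorrelation is r_4 = 0.66, with weaker echoes at lags 8 (0.45) and 12 (0.30); the remaining lags stay at or below 0.24.
The dominant spike at lag 4 indicates a seasonal period of 4.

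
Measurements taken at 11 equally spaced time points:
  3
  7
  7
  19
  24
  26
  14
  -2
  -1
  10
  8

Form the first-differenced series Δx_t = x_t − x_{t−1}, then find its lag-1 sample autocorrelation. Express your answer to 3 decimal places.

0.294

First differences Δx: 4, 0, 12, 5, 2, -12, -16, 1, 11, -2
Mean of differences = 0.5000
Numerator Σ(Δx_t−Δx̄)(Δx_{t+1}−Δx̄) = 209.2500
Denominator Σ(Δx_t−Δx̄)² = 712.5000
r_1(Δx) = 209.2500 / 712.5000 = 0.294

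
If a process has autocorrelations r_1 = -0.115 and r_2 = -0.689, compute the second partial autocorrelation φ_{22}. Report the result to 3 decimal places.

-0.712

φ_{22} = (r_2 − r_1²) / (1 − r_1²)
r_1² = (-0.115)² = 0.013225
Numerator = -0.689 − 0.0132 = -0.7022; denominator = 1 − 0.0132 = 0.9868
φ_{22} = -0.7022 / 0.9868 = -0.712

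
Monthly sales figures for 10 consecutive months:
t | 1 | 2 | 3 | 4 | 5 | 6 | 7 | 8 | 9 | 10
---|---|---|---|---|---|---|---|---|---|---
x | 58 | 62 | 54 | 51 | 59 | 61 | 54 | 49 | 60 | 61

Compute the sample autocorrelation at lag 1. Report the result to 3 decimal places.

Mean x̄ = (58 + 62 + 54 + 51 + 59 + 61 + 54 + 49 + 60 + 61)/10 = 56.9000
Numerator Σ_{t=1}^{9}(x_t−x̄)(x_{t+1}−x̄) = 3.3900
Denominator Σ(x_t−x̄)² = 188.9000
r_1 = 3.3900 / 188.9000 = 0.018

0.018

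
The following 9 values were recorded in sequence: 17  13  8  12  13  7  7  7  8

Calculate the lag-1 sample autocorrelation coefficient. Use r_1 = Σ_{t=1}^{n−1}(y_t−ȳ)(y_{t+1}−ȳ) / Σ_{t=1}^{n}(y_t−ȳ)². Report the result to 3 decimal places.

0.309

Mean ȳ = (17 + 13 + 8 + 12 + 13 + 7 + 7 + 7 + 8)/9 = 10.2222
Numerator Σ_{t=1}^{8}(y_t−ȳ)(y_{t+1}−ȳ) = 32.6173
Denominator Σ(y_t−ȳ)² = 105.5556
r_1 = 32.6173 / 105.5556 = 0.309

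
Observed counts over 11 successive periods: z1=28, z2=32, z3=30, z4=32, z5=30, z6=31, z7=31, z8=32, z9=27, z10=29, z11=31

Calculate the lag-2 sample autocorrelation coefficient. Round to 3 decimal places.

-0.034

Mean z̄ = (28 + 32 + 30 + 32 + 30 + 31 + 31 + 32 + 27 + 29 + 31)/11 = 30.2727
Numerator Σ_{t=1}^{9}(z_t−z̄)(z_{t+2}−z̄) = -0.9669
Denominator Σ(z_t−z̄)² = 28.1818
r_2 = -0.9669 / 28.1818 = -0.034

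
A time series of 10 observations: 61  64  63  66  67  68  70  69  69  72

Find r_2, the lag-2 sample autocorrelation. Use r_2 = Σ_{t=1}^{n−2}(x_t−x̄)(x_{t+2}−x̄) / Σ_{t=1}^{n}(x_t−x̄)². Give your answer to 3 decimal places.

Mean x̄ = (61 + 64 + 63 + 66 + 67 + 68 + 70 + 69 + 69 + 72)/10 = 66.9000
Numerator Σ_{t=1}^{8}(x_t−x̄)(x_{t+2}−x̄) = 44.0800
Denominator Σ(x_t−x̄)² = 104.9000
r_2 = 44.0800 / 104.9000 = 0.420

0.420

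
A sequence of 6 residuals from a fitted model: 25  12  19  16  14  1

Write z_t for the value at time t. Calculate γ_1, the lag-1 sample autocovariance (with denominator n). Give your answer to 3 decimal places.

Mean z̄ = (25 + 12 + 19 + 16 + 14 + 1)/6 = 14.5000
Deviations: 10.5000, -2.5000, 4.5000, 1.5000, -0.5000, -13.5000
Σ_{t=1}^{5}(z_t−z̄)(z_{t+1}−z̄) = -24.7500
γ_1 = -24.7500 / 6 = -4.125

-4.125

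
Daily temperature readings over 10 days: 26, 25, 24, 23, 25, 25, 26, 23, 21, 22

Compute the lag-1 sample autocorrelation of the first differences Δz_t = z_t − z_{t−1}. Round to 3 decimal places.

First differences Δz: -1, -1, -1, 2, 0, 1, -3, -2, 1
Mean of differences = -0.4444
Numerator Σ(Δz_t−Δz̄)(Δz_{t+1}−Δz̄) = -0.9753
Denominator Σ(Δz_t−Δz̄)² = 20.2222
r_1(Δz) = -0.9753 / 20.2222 = -0.048

-0.048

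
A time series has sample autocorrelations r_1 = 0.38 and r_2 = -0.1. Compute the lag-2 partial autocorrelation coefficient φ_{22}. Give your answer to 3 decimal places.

-0.286

φ_{22} = (r_2 − r_1²) / (1 − r_1²)
r_1² = (0.38)² = 0.1444
Numerator = -0.1 − 0.1444 = -0.2444; denominator = 1 − 0.1444 = 0.8556
φ_{22} = -0.2444 / 0.8556 = -0.286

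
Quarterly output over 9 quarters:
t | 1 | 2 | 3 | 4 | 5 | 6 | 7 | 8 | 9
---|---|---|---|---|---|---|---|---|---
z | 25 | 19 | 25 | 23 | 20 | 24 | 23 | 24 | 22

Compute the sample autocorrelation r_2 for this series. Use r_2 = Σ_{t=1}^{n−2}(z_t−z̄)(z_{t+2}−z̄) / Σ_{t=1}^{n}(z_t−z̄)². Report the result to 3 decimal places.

Mean z̄ = (25 + 19 + 25 + 23 + 20 + 24 + 23 + 24 + 22)/9 = 22.7778
Σ(z_t−z̄)(z_{t+2}−z̄) = (4.9383) + (-0.8395) + (-6.1728) + (0.2716) + (-0.6173) + (1.4938) + (-0.1728) = -1.0988
Denominator Σ(z_t−z̄)² = 35.5556
r_2 = -1.0988 / 35.5556 = -0.031

-0.031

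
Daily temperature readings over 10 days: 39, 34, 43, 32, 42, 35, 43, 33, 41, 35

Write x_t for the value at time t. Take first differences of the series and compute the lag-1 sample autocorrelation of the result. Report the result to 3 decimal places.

-0.917

First differences Δx: -5, 9, -11, 10, -7, 8, -10, 8, -6
Mean of differences = -0.4444
Numerator Σ(Δx_t−Δx̄)(Δx_{t+1}−Δx̄) = -585.0864
Denominator Σ(Δx_t−Δx̄)² = 638.2222
r_1(Δx) = -585.0864 / 638.2222 = -0.917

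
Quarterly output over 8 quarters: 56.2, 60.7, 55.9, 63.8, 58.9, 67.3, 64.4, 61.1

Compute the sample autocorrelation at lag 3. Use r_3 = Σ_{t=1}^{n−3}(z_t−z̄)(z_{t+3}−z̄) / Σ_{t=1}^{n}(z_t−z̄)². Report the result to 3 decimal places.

Mean z̄ = (56.2 + 60.7 + 55.9 + 63.8 + 58.9 + 67.3 + 64.4 + 61.1)/8 = 61.0375
Numerator Σ_{t=1}^{5}(z_t−z̄)(z_{t+3}−z̄) = -35.6605
Denominator Σ(z_t−z̄)² = 112.6388
r_3 = -35.6605 / 112.6388 = -0.317

-0.317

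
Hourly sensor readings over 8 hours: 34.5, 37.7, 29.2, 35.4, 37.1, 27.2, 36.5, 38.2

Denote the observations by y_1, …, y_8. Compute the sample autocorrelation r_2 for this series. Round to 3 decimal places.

-0.338

Mean ȳ = (34.5 + 37.7 + 29.2 + 35.4 + 37.1 + 27.2 + 36.5 + 38.2)/8 = 34.4750
Deviations from mean: 0.0250, 3.2250, -5.2750, 0.9250, 2.6250, -7.2750, 2.0250, 3.7250
Σ(y_t−ȳ)(y_{t+2}−ȳ) = (-0.1319) + (2.9831) + (-13.8469) + (-6.7294) + (5.3156) + (-27.0994) = -39.5088
Denominator Σ(y_t−ȳ)² = 116.8750
r_2 = -39.5088 / 116.8750 = -0.338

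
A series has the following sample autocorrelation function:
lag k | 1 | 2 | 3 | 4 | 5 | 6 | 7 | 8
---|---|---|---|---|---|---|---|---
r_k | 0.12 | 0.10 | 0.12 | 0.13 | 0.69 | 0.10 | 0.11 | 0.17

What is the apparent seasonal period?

5

The largest autocorrelation is r_5 = 0.69; the remaining lags stay at or below 0.17.
The dominant spike at lag 5 indicates a seasonal period of 5.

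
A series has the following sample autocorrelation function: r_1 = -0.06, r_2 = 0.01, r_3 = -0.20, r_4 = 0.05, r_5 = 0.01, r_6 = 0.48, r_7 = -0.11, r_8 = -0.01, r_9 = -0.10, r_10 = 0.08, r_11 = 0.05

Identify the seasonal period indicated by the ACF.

The largest autocorrelation is r_6 = 0.48; the remaining lags stay at or below 0.08.
The dominant spike at lag 6 indicates a seasonal period of 6.

6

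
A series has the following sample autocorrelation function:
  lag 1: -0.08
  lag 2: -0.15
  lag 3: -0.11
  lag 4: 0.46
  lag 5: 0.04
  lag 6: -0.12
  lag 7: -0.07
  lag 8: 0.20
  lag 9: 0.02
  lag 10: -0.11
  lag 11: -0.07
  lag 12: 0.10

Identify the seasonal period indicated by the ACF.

The largest autocorrelation is r_4 = 0.46, with a weaker echo at lag 8 (0.20); the remaining lags stay at or below 0.10.
The dominant spike at lag 4 indicates a seasonal period of 4.

4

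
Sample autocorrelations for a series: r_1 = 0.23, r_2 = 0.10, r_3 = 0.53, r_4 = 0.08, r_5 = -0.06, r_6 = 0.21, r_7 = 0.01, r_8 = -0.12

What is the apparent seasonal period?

3

The largest autocorrelation is r_3 = 0.53; the remaining lags stay at or below 0.23. The elevated value at lag 1 (0.23), dropping to 0.10 at lag 2, reflects decaying short-term dependence rather than seasonality.
The dominant spike at lag 3 indicates a seasonal period of 3.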